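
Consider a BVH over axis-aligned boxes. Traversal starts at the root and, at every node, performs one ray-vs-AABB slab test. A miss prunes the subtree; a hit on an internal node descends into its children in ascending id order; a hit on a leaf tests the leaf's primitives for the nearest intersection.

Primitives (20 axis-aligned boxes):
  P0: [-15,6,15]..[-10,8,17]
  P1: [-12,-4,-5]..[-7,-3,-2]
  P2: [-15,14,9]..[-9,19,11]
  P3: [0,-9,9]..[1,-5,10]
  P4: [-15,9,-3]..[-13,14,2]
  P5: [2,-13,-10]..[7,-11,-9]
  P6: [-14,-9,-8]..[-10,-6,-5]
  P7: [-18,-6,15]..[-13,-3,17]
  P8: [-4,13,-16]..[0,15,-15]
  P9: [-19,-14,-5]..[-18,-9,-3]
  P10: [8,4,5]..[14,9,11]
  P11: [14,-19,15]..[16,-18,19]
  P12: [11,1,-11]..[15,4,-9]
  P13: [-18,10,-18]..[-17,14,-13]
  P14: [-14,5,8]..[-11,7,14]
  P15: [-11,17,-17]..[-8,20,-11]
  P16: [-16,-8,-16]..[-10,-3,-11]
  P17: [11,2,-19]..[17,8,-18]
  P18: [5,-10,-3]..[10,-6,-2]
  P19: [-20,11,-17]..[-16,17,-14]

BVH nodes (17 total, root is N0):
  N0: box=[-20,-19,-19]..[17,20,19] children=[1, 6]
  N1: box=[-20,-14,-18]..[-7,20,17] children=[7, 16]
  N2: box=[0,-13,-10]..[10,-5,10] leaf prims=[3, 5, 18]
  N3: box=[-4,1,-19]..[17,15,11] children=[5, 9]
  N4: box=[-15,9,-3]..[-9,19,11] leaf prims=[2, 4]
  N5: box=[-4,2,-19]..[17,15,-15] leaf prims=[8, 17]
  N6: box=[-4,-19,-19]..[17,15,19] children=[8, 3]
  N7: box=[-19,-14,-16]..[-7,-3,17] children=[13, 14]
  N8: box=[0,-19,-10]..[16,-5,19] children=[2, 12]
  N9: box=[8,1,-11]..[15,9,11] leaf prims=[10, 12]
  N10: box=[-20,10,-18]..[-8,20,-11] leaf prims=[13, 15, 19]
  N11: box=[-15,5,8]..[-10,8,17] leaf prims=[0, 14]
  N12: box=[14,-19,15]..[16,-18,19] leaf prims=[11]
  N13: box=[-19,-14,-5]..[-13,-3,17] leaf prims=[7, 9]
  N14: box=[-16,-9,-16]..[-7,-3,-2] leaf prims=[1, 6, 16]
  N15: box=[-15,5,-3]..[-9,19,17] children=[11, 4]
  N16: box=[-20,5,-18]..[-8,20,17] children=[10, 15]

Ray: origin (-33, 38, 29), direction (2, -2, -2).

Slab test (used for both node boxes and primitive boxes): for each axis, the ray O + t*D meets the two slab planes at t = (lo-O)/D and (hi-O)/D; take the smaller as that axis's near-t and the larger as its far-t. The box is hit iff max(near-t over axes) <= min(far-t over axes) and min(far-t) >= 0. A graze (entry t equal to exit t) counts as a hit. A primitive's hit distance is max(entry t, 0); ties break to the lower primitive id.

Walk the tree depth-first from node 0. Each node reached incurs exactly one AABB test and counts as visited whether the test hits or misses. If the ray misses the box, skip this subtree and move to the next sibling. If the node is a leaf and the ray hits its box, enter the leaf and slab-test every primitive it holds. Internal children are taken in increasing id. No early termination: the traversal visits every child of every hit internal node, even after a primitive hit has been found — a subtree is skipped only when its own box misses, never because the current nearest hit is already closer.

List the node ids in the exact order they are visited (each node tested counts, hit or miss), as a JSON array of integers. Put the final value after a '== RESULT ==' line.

Walk:
N0 x:[13/2,25] y:[9,57/2] z:[5,24] -> hit [9,24], descend [1, 6]
  N1 x:[13/2,13] y:[9,26] z:[6,47/2] -> hit [9,13], descend [7, 16]
    N7 x:[7,13] y:[41/2,26] z:[6,45/2] -> miss, prune
    N16 x:[13/2,25/2] y:[9,33/2] z:[6,47/2] -> hit [9,25/2], descend [10, 15]
      N10 x:[13/2,25/2] y:[9,14] z:[20,47/2] -> miss, prune
      N15 x:[9,12] y:[19/2,33/2] z:[6,16] -> hit [19/2,12], descend [4, 11]
        N4 x:[9,12] y:[19/2,29/2] z:[9,16] -> hit [19/2,12] leaf, test {P2@t=19/2, P4(miss)}
        N11 x:[9,23/2] y:[15,33/2] z:[6,21/2] -> miss, prune
  N6 x:[29/2,25] y:[23/2,57/2] z:[5,24] -> hit [29/2,24], descend [3, 8]
    N3 x:[29/2,25] y:[23/2,37/2] z:[9,24] -> hit [29/2,37/2], descend [5, 9]
      N5 x:[29/2,25] y:[23/2,18] z:[22,24] -> miss, prune
      N9 x:[41/2,24] y:[29/2,37/2] z:[9,20] -> miss, prune
    N8 x:[33/2,49/2] y:[43/2,57/2] z:[5,39/2] -> miss, prune

13 AABB tests over nodes [0, 1, 7, 16, 10, 15, 4, 11, 6, 3, 5, 9, 8]; 1 leaf entered; closest P2.

== RESULT ==
[0, 1, 7, 16, 10, 15, 4, 11, 6, 3, 5, 9, 8]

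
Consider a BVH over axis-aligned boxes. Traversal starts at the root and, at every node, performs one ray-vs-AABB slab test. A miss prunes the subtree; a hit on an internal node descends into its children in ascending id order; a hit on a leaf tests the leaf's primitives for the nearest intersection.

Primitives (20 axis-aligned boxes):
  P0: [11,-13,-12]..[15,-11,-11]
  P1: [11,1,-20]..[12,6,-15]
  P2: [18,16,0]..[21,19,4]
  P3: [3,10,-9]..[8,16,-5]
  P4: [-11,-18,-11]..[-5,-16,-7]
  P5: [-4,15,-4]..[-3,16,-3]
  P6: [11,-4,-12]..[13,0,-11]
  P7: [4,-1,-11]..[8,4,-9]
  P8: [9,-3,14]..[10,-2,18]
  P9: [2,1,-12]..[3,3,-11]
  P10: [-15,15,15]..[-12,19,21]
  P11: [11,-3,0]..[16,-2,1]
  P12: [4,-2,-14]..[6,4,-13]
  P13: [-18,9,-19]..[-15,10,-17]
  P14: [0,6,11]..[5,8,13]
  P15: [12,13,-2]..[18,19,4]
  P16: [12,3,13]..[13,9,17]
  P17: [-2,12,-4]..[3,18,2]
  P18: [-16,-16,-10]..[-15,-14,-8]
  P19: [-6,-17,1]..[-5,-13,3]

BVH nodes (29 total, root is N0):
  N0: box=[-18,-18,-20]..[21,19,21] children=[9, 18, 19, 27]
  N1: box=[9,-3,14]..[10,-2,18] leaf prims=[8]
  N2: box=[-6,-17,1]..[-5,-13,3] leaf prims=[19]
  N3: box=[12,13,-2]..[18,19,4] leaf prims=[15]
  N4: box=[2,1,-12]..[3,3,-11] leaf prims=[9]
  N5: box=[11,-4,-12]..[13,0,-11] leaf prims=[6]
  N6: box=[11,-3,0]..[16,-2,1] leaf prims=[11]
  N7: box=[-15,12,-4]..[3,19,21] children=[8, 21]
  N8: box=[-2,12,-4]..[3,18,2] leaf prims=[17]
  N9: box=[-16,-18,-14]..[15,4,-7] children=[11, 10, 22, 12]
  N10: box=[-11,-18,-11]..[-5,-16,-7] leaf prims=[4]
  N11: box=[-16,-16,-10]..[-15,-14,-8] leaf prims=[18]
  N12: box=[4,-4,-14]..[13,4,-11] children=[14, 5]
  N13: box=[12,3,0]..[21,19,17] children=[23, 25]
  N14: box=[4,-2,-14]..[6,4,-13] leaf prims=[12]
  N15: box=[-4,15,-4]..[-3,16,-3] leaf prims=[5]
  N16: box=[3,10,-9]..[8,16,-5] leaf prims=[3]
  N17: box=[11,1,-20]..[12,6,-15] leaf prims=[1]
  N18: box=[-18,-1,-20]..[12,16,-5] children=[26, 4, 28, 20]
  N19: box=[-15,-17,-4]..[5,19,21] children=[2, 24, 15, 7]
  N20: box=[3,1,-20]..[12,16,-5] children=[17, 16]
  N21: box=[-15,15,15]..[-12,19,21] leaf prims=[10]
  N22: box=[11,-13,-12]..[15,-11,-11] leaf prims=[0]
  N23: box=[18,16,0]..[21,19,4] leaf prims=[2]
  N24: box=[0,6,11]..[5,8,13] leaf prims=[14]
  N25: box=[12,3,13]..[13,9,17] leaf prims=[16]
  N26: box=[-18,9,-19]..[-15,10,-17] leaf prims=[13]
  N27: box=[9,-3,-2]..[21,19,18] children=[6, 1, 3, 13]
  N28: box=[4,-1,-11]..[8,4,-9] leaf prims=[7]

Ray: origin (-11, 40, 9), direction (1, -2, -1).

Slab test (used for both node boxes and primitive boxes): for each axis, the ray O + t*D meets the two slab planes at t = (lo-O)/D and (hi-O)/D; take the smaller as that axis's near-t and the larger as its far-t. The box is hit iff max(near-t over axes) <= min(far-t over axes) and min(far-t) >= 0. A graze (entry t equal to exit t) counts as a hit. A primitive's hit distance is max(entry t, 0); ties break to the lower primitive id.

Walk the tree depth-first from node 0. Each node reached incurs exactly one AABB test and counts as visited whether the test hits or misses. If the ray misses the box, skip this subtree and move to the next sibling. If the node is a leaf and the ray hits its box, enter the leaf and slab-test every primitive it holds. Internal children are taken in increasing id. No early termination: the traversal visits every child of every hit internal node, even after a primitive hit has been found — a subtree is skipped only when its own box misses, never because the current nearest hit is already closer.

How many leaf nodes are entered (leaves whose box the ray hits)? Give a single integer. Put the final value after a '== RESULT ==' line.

Walk:
N0 x:[-7,32] y:[21/2,29] z:[-12,29] -> hit [21/2,29], descend [9, 18, 19, 27]
  N9 x:[-5,26] y:[18,29] z:[16,23] -> hit [18,23], descend [10, 11, 12, 22]
    N10 x:[0,6] y:[28,29] z:[16,20] -> miss, prune
    N11 x:[-5,-4] y:[27,28] z:[17,19] -> miss, prune
    N12 x:[15,24] y:[18,22] z:[20,23] -> hit [20,22], descend [5, 14]
      N5 x:[22,24] y:[20,22] z:[20,21] -> miss, prune
      N14 x:[15,17] y:[18,21] z:[22,23] -> miss, prune
    N22 x:[22,26] y:[51/2,53/2] z:[20,21] -> miss, prune
  N18 x:[-7,23] y:[12,41/2] z:[14,29] -> hit [14,41/2], descend [4, 20, 26, 28]
    N4 x:[13,14] y:[37/2,39/2] z:[20,21] -> miss, prune
    N20 x:[14,23] y:[12,39/2] z:[14,29] -> hit [14,39/2], descend [16, 17]
      N16 x:[14,19] y:[12,15] z:[14,18] -> hit [14,15] leaf, test {P3@t=14}
      N17 x:[22,23] y:[17,39/2] z:[24,29] -> miss, prune
    N26 x:[-7,-4] y:[15,31/2] z:[26,28] -> miss, prune
    N28 x:[15,19] y:[18,41/2] z:[18,20] -> hit [18,19] leaf, test {P7@t=18}
  N19 x:[-4,16] y:[21/2,57/2] z:[-12,13] -> hit [21/2,13], descend [2, 7, 15, 24]
    N2 x:[5,6] y:[53/2,57/2] z:[6,8] -> miss, prune
    N7 x:[-4,14] y:[21/2,14] z:[-12,13] -> hit [21/2,13], descend [8, 21]
      N8 x:[9,14] y:[11,14] z:[7,13] -> hit [11,13] leaf, test {P17@t=11}
      N21 x:[-4,-1] y:[21/2,25/2] z:[-12,-6] -> miss, prune
    N15 x:[7,8] y:[12,25/2] z:[12,13] -> miss, prune
    N24 x:[11,16] y:[16,17] z:[-4,-2] -> miss, prune
  N27 x:[20,32] y:[21/2,43/2] z:[-9,11] -> miss, prune

23 AABB tests over nodes [0, 9, 10, 11, 12, 5, 14, 22, 18, 4, 20, 16, 17, 26, 28, 19, 2, 7, 8, 21, 15, 24, 27]; 3 leaves entered; closest P17.

== RESULT ==
3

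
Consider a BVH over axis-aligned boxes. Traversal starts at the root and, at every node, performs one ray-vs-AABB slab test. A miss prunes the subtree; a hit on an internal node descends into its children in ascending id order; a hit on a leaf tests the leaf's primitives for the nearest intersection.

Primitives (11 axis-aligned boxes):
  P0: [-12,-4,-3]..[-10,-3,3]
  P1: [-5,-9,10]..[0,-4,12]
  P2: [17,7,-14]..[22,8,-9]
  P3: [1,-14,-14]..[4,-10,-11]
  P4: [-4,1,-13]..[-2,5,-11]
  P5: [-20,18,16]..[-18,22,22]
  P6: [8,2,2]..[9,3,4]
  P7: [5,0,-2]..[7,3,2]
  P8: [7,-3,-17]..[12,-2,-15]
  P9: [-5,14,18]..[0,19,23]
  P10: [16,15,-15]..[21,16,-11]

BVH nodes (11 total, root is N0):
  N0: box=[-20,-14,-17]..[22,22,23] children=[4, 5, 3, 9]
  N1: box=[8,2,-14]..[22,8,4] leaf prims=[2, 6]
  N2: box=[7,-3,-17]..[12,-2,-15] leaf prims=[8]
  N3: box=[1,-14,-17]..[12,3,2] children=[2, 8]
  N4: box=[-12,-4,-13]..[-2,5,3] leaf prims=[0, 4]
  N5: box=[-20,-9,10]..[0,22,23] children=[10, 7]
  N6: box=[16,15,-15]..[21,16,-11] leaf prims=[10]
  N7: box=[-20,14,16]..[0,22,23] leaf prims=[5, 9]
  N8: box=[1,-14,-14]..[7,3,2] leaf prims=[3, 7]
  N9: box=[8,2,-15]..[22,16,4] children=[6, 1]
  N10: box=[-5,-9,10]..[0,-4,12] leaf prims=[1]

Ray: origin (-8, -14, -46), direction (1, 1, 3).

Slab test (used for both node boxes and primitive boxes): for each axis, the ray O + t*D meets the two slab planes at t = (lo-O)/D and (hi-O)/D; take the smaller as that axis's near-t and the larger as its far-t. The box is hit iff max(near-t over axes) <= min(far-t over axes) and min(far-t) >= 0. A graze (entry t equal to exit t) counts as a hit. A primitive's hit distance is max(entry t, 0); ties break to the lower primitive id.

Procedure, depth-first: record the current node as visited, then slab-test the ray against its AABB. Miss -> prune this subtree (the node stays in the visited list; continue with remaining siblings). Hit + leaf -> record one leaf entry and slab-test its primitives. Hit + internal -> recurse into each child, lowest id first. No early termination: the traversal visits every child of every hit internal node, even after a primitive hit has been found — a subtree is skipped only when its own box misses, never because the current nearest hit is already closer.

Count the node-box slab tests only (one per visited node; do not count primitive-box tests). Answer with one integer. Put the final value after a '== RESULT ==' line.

Trace the traversal:
N0 x:[-12,30] y:[0,36] z:[29/3,23] -> hit [29/3,23], descend [3, 4, 5, 9]
  N3 x:[9,20] y:[0,17] z:[29/3,16] -> hit [29/3,16], descend [2, 8]
    N2 x:[15,20] y:[11,12] z:[29/3,31/3] -> miss, prune
    N8 x:[9,15] y:[0,17] z:[32/3,16] -> hit [32/3,15] leaf, test {P3(miss), P7@t=44/3}
  N4 x:[-4,6] y:[10,19] z:[11,49/3] -> miss, prune
  N5 x:[-12,8] y:[5,36] z:[56/3,23] -> miss, prune
  N9 x:[16,30] y:[16,30] z:[31/3,50/3] -> hit [16,50/3], descend [1, 6]
    N1 x:[16,30] y:[16,22] z:[32/3,50/3] -> hit [16,50/3] leaf, test {P2(miss), P6@t=16}
    N6 x:[24,29] y:[29,30] z:[31/3,35/3] -> miss, prune

9 AABB tests over nodes [0, 3, 2, 8, 4, 5, 9, 1, 6]; 2 leaves entered; closest P7.

== RESULT ==
9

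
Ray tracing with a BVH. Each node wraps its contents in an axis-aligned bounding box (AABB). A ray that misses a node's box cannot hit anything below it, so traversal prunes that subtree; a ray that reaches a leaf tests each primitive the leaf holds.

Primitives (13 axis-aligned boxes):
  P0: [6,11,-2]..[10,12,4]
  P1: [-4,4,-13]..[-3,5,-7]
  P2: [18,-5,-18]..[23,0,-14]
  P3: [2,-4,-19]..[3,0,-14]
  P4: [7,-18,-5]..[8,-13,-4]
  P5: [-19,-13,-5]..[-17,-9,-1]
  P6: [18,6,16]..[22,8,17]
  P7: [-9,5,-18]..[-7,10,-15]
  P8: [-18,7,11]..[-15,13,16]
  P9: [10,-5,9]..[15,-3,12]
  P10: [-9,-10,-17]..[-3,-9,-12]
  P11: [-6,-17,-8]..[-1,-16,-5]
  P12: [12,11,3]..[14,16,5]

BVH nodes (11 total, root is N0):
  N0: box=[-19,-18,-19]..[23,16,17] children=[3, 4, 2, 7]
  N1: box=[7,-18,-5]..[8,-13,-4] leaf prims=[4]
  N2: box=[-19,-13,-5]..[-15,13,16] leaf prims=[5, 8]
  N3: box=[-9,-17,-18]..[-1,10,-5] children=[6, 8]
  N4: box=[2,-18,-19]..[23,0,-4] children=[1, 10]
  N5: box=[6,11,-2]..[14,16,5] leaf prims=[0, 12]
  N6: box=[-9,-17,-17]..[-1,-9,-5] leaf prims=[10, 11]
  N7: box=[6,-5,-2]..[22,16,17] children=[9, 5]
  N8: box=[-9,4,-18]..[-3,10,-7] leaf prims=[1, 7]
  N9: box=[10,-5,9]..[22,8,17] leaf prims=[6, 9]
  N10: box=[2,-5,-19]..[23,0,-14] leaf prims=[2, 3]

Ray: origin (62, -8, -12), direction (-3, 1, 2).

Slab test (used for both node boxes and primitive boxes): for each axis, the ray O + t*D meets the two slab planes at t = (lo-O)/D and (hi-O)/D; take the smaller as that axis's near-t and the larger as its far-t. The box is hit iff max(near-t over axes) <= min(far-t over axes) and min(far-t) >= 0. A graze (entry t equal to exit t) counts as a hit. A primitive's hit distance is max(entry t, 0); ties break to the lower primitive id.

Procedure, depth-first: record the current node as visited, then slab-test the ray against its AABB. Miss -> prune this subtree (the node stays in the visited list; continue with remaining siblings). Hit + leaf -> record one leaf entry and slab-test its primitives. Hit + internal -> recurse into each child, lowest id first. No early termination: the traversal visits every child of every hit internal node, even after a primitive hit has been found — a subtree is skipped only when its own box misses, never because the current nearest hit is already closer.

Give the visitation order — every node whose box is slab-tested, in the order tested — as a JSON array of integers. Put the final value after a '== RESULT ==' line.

Walk:
N0 x:[13,27] y:[-10,24] z:[-7/2,29/2] -> hit [13,29/2], descend [2, 3, 4, 7]
  N2 x:[77/3,27] y:[-5,21] z:[7/2,14] -> miss, prune
  N3 x:[21,71/3] y:[-9,18] z:[-3,7/2] -> miss, prune
  N4 x:[13,20] y:[-10,8] z:[-7/2,4] -> miss, prune
  N7 x:[40/3,56/3] y:[3,24] z:[5,29/2] -> hit [40/3,29/2], descend [5, 9]
    N5 x:[16,56/3] y:[19,24] z:[5,17/2] -> miss, prune
    N9 x:[40/3,52/3] y:[3,16] z:[21/2,29/2] -> hit [40/3,29/2] leaf, test {P6@t=14, P9(miss)}

Visited [0, 2, 3, 4, 7, 5, 9]. Tests: 7 box, 1 leaf. Nearest: P6.

== RESULT ==
[0, 2, 3, 4, 7, 5, 9]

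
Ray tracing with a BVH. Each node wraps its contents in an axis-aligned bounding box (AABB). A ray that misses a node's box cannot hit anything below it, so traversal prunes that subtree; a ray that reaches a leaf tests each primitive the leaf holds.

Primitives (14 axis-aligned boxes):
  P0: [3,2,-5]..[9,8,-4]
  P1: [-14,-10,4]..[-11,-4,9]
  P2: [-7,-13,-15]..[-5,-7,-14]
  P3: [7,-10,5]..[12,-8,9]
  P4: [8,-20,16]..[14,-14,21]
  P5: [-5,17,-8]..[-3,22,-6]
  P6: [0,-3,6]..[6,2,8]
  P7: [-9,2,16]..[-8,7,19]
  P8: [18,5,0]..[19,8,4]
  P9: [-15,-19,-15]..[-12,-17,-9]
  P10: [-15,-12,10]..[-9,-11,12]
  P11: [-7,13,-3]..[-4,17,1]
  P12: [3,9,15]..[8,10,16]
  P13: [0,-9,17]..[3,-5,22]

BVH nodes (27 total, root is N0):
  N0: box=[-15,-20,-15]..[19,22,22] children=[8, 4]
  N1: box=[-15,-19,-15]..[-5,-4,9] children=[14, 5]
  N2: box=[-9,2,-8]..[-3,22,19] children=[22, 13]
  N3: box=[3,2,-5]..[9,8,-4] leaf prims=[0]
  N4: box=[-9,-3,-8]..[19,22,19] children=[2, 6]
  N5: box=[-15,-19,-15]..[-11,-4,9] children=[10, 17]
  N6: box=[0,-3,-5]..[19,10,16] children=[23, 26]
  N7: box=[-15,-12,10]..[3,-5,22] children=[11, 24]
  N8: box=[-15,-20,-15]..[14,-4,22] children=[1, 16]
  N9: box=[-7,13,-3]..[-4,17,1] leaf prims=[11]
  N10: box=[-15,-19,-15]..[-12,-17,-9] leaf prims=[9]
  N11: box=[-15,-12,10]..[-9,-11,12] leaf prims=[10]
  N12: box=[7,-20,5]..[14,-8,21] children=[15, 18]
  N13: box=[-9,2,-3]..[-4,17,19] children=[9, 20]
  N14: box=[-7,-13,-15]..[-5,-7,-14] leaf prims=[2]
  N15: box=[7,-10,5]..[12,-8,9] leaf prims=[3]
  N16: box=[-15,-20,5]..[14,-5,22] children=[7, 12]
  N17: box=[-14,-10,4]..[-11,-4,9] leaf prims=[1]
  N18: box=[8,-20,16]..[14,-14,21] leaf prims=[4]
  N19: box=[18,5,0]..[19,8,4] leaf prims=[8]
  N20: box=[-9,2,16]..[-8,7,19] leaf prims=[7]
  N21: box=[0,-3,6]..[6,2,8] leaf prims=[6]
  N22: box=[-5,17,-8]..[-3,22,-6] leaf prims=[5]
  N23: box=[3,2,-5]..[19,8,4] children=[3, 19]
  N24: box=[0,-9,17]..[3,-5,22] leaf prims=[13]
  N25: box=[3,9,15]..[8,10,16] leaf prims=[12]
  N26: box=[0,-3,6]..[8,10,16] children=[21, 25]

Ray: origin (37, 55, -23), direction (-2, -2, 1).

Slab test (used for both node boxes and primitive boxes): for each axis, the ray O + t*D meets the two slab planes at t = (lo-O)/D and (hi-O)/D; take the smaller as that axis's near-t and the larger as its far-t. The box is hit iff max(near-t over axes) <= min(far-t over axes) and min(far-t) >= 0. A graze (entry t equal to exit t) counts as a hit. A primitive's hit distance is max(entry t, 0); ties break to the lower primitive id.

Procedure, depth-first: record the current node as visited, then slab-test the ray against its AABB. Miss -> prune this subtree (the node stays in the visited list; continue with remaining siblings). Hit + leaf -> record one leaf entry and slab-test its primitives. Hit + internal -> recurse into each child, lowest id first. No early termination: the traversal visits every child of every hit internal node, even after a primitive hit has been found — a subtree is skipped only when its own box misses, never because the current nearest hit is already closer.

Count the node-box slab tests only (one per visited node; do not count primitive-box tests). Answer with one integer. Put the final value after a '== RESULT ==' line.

Walk:
N0 x:[9,26] y:[33/2,75/2] z:[8,45] -> hit [33/2,26], descend [4, 8]
  N4 x:[9,23] y:[33/2,29] z:[15,42] -> hit [33/2,23], descend [2, 6]
    N2 x:[20,23] y:[33/2,53/2] z:[15,42] -> hit [20,23], descend [13, 22]
      N13 x:[41/2,23] y:[19,53/2] z:[20,42] -> hit [41/2,23], descend [9, 20]
        N9 x:[41/2,22] y:[19,21] z:[20,24] -> hit [41/2,21] leaf, test {P11@t=41/2}
        N20 x:[45/2,23] y:[24,53/2] z:[39,42] -> miss, prune
      N22 x:[20,21] y:[33/2,19] z:[15,17] -> miss, prune
    N6 x:[9,37/2] y:[45/2,29] z:[18,39] -> miss, prune
  N8 x:[23/2,26] y:[59/2,75/2] z:[8,45] -> miss, prune

Visited [0, 4, 2, 13, 9, 20, 22, 6, 8]. Tests: 9 box, 1 leaf. Nearest: P11.

== RESULT ==
9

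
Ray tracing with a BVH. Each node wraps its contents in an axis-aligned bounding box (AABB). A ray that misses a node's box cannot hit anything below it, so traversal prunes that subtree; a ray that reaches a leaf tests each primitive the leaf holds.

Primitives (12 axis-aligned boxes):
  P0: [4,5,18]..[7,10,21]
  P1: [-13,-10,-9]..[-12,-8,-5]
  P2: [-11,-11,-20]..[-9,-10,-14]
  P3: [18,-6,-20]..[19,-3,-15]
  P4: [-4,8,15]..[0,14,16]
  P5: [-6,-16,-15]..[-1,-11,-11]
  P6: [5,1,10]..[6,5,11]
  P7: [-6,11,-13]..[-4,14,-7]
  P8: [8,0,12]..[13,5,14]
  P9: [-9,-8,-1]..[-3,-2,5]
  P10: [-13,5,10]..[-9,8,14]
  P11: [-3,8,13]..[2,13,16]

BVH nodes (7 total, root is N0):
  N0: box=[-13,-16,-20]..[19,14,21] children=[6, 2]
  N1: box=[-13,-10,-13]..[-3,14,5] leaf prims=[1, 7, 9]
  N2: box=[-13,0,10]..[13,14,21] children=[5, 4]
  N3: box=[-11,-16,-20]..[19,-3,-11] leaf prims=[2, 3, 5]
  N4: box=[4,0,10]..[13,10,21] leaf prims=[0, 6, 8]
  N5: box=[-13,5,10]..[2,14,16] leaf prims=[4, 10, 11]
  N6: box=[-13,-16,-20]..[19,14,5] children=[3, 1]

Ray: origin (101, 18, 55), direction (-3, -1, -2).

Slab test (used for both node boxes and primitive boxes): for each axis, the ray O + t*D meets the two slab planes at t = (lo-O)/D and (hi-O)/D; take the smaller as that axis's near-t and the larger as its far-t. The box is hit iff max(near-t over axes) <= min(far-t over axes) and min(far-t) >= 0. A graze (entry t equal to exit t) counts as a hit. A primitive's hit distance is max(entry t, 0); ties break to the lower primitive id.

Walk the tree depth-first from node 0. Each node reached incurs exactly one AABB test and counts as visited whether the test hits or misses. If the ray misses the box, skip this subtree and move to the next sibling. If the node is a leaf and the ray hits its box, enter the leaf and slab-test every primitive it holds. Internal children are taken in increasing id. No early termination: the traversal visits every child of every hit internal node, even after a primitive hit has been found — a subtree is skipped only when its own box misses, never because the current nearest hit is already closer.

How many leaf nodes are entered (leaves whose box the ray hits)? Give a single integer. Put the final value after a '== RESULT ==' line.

Trace the traversal:
N0 x:[82/3,38] y:[4,34] z:[17,75/2] -> hit [82/3,34], descend [2, 6]
  N2 x:[88/3,38] y:[4,18] z:[17,45/2] -> miss, prune
  N6 x:[82/3,38] y:[4,34] z:[25,75/2] -> hit [82/3,34], descend [1, 3]
    N1 x:[104/3,38] y:[4,28] z:[25,34] -> miss, prune
    N3 x:[82/3,112/3] y:[21,34] z:[33,75/2] -> hit [33,34] leaf, test {P2(miss), P3(miss), P5@t=34}

order=[0, 2, 6, 1, 3]  |boxes|=5  |leaves|=1  hit=P5

== RESULT ==
1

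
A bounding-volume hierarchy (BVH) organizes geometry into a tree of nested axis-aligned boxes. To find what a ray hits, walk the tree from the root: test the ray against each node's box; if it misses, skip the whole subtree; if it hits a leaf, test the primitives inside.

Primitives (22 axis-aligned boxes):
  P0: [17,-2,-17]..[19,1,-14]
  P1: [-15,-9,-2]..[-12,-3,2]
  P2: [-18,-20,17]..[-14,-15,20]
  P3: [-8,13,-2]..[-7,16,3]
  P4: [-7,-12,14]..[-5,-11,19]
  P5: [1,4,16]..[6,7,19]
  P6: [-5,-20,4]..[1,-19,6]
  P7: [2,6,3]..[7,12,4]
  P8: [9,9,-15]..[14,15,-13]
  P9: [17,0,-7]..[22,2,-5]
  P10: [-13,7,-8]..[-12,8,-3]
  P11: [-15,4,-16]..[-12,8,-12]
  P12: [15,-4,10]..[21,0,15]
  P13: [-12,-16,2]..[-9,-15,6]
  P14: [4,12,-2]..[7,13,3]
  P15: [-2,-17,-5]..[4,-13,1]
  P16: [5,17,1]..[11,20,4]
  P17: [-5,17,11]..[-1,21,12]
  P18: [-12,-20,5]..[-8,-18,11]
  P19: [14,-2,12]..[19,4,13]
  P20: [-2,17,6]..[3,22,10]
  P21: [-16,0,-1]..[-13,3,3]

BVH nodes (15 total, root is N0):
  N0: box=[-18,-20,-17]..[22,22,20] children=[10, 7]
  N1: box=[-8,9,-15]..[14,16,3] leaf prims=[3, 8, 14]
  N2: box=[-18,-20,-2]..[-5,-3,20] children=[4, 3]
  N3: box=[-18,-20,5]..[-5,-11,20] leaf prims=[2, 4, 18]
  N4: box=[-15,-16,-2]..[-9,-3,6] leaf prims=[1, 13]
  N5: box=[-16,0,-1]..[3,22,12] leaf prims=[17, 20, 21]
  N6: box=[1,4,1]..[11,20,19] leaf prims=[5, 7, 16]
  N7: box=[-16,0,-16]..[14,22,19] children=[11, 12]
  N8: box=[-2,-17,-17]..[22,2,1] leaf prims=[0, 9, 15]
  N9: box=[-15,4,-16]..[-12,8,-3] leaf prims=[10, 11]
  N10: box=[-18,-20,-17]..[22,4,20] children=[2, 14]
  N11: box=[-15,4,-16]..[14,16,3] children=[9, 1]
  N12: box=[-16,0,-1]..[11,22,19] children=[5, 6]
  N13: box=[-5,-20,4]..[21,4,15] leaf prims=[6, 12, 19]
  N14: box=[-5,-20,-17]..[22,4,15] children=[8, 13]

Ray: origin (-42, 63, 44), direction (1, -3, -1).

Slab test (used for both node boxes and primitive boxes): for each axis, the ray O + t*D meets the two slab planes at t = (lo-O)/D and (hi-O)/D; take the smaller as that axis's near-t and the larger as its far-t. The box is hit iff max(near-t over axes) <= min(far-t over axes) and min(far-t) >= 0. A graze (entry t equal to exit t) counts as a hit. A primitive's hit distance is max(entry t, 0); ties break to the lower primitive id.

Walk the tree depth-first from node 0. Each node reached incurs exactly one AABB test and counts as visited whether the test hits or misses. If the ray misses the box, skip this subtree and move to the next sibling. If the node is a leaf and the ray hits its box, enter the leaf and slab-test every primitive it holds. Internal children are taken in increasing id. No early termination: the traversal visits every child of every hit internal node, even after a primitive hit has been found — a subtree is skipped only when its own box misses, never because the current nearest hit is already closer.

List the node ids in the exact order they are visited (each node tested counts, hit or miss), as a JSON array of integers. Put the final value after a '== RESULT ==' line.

Trace the traversal:
N0 x:[24,64] y:[41/3,83/3] z:[24,61] -> hit [24,83/3], descend [7, 10]
  N7 x:[26,56] y:[41/3,21] z:[25,60] -> miss, prune
  N10 x:[24,64] y:[59/3,83/3] z:[24,61] -> hit [24,83/3], descend [2, 14]
    N2 x:[24,37] y:[22,83/3] z:[24,46] -> hit [24,83/3], descend [3, 4]
      N3 x:[24,37] y:[74/3,83/3] z:[24,39] -> hit [74/3,83/3] leaf, test {P2@t=26, P4(miss), P18(miss)}
      N4 x:[27,33] y:[22,79/3] z:[38,46] -> miss, prune
    N14 x:[37,64] y:[59/3,83/3] z:[29,61] -> miss, prune

Visited [0, 7, 10, 2, 3, 4, 14]. Tests: 7 box, 1 leaf. Nearest: P2.

== RESULT ==
[0, 7, 10, 2, 3, 4, 14]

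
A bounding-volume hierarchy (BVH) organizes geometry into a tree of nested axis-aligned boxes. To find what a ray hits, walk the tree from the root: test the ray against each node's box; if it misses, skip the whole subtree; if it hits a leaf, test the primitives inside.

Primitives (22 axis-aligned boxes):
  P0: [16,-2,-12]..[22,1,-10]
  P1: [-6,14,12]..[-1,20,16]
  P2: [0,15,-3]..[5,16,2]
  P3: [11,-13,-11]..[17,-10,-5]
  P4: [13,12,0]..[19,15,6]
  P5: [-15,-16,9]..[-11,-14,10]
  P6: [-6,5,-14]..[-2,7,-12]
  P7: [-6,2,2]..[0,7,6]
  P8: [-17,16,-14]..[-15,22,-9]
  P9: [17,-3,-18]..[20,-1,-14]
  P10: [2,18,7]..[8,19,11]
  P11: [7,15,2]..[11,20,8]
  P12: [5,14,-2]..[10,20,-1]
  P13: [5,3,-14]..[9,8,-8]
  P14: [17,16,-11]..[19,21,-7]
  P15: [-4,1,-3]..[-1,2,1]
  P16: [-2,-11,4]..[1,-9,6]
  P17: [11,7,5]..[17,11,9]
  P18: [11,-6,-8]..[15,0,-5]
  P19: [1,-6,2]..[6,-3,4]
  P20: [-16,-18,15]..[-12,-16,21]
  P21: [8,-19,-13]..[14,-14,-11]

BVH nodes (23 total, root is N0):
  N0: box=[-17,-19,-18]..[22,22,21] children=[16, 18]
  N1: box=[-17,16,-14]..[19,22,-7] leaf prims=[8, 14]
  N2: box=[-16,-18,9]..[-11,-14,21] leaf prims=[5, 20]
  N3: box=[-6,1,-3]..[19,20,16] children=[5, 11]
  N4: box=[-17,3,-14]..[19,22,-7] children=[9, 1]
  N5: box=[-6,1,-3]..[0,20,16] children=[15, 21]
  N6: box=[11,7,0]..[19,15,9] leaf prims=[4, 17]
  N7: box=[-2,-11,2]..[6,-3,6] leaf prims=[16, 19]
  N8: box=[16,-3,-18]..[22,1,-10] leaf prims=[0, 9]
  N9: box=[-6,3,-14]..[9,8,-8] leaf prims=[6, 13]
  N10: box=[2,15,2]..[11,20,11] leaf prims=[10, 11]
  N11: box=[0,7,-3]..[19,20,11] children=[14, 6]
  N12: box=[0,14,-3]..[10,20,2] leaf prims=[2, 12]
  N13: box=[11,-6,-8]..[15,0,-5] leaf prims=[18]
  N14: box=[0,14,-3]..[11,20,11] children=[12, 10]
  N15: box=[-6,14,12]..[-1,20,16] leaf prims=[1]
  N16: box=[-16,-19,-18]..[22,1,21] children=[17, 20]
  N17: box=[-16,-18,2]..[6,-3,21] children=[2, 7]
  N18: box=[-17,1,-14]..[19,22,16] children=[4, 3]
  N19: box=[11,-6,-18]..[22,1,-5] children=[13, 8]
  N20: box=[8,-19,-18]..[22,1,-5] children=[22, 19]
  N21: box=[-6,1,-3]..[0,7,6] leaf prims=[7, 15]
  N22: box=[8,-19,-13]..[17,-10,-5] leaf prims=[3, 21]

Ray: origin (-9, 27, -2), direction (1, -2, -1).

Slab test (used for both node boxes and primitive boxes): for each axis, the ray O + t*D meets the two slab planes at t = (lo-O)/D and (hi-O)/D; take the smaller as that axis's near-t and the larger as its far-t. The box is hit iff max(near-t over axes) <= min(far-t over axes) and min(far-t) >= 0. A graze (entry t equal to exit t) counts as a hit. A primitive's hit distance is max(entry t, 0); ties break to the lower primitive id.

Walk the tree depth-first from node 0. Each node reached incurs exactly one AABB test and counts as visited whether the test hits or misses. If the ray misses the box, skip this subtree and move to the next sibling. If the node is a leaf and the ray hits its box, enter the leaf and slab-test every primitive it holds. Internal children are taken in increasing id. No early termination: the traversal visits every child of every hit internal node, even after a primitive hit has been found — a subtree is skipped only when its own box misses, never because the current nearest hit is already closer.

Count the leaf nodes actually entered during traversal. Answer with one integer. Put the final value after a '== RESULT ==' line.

Traverse from the root:
N0 x:[-8,31] y:[5/2,23] z:[-23,16] -> hit [5/2,16], descend [16, 18]
  N16 x:[-7,31] y:[13,23] z:[-23,16] -> hit [13,16], descend [17, 20]
    N17 x:[-7,15] y:[15,45/2] z:[-23,-4] -> miss, prune
    N20 x:[17,31] y:[13,23] z:[3,16] -> miss, prune
  N18 x:[-8,28] y:[5/2,13] z:[-18,12] -> hit [5/2,12], descend [3, 4]
    N3 x:[3,28] y:[7/2,13] z:[-18,1] -> miss, prune
    N4 x:[-8,28] y:[5/2,12] z:[5,12] -> hit [5,12], descend [1, 9]
      N1 x:[-8,28] y:[5/2,11/2] z:[5,12] -> hit [5,11/2] leaf, test {P8(miss), P14(miss)}
      N9 x:[3,18] y:[19/2,12] z:[6,12] -> hit [19/2,12] leaf, test {P6(miss), P13(miss)}

Visited [0, 16, 17, 20, 18, 3, 4, 1, 9]. Tests: 9 box, 2 leaf. Nearest: miss.

== RESULT ==
2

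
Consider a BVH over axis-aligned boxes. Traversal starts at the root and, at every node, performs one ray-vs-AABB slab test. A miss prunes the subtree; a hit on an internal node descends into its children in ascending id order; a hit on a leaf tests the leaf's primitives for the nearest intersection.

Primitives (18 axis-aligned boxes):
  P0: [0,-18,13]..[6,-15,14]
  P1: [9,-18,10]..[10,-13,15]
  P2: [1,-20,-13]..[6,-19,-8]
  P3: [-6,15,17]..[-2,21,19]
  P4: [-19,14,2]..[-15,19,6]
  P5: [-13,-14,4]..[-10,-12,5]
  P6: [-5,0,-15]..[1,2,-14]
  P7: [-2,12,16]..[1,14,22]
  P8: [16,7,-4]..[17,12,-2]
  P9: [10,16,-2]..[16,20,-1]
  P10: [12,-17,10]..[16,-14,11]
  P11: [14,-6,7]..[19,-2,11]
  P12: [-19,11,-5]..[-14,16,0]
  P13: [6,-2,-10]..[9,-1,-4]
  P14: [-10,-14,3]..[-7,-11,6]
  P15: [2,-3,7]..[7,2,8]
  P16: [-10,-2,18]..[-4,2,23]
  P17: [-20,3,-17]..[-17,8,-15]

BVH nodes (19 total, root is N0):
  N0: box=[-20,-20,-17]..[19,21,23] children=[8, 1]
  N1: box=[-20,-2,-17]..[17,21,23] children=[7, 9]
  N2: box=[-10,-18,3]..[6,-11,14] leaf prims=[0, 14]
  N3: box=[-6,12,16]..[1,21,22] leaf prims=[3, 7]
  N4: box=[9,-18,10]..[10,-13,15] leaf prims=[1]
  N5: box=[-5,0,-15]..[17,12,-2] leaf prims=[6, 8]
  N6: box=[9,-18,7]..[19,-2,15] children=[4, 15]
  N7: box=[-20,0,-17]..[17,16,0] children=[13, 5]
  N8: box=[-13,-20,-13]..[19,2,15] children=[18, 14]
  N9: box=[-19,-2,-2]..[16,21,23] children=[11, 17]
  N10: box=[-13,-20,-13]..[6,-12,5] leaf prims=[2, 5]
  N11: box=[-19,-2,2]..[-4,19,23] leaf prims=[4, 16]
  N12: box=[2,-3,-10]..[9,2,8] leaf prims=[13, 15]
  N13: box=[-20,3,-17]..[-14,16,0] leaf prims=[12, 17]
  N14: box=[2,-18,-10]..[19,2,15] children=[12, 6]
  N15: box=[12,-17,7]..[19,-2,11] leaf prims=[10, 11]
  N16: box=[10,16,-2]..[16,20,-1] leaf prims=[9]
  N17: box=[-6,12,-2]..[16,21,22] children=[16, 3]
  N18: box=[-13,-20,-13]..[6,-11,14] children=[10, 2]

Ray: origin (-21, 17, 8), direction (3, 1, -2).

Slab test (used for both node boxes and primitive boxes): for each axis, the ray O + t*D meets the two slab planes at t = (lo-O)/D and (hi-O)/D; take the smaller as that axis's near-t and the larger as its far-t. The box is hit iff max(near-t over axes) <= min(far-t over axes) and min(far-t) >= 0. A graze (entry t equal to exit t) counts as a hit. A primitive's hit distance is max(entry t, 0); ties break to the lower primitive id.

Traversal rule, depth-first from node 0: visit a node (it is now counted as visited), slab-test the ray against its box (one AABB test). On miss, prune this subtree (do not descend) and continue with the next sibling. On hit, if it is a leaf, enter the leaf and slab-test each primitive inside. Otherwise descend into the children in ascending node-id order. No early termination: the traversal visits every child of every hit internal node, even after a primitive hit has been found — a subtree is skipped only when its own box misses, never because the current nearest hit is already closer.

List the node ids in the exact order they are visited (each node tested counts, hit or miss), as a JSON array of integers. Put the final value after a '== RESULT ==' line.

Walk:
N0 x:[1/3,40/3] y:[-37,4] z:[-15/2,25/2] -> hit [1/3,4], descend [1, 8]
  N1 x:[1/3,38/3] y:[-19,4] z:[-15/2,25/2] -> hit [1/3,4], descend [7, 9]
    N7 x:[1/3,38/3] y:[-17,-1] z:[4,25/2] -> miss, prune
    N9 x:[2/3,37/3] y:[-19,4] z:[-15/2,5] -> hit [2/3,4], descend [11, 17]
      N11 x:[2/3,17/3] y:[-19,2] z:[-15/2,3] -> hit [2/3,2] leaf, test {P4@t=1, P16(miss)}
      N17 x:[5,37/3] y:[-5,4] z:[-7,5] -> miss, prune
  N8 x:[8/3,40/3] y:[-37,-15] z:[-7/2,21/2] -> miss, prune

Summary -> nodes [0, 1, 7, 9, 11, 17, 8]; box-tests=7; leaf-entries=1; first=P4

== RESULT ==
[0, 1, 7, 9, 11, 17, 8]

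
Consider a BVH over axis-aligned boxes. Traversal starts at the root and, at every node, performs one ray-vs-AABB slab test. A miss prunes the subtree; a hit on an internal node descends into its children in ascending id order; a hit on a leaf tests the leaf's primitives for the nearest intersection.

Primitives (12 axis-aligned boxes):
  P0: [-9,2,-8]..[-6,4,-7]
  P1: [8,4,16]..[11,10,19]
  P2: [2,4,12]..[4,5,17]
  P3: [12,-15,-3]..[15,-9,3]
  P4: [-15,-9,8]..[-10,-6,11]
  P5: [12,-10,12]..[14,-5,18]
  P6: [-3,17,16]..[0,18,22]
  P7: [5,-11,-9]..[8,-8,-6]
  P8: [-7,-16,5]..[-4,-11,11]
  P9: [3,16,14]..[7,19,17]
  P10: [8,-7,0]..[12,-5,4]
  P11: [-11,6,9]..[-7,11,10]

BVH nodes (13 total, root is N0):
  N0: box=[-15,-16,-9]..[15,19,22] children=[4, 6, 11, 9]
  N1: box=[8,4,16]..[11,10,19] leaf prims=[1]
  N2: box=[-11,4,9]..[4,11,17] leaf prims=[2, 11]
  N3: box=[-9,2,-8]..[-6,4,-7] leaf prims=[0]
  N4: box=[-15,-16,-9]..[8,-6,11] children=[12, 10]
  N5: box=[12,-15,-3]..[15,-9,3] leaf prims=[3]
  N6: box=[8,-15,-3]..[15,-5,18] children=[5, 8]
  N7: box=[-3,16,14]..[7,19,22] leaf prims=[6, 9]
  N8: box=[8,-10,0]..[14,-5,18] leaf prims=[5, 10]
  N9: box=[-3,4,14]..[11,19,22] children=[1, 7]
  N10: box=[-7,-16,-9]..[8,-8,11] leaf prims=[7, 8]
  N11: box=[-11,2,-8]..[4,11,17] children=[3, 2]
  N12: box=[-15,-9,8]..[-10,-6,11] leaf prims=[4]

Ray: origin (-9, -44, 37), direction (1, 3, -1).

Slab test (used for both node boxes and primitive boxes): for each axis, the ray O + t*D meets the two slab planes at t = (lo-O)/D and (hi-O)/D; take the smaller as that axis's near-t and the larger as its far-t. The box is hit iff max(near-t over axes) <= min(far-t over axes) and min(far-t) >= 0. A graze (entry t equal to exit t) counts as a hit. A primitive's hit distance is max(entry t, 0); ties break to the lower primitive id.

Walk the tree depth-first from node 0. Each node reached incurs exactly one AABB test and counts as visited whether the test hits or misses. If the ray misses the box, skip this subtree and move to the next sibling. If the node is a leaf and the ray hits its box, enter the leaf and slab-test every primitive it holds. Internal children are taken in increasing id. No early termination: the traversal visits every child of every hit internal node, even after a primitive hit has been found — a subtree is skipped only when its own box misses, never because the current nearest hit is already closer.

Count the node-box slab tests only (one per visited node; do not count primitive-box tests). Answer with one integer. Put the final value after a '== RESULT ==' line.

Traverse from the root:
N0 x:[-6,24] y:[28/3,21] z:[15,46] -> hit [15,21], descend [4, 6, 9, 11]
  N4 x:[-6,17] y:[28/3,38/3] z:[26,46] -> miss, prune
  N6 x:[17,24] y:[29/3,13] z:[19,40] -> miss, prune
  N9 x:[6,20] y:[16,21] z:[15,23] -> hit [16,20], descend [1, 7]
    N1 x:[17,20] y:[16,18] z:[18,21] -> hit [18,18] leaf, test {P1@t=18}
    N7 x:[6,16] y:[20,21] z:[15,23] -> miss, prune
  N11 x:[-2,13] y:[46/3,55/3] z:[20,45] -> miss, prune

Visited [0, 4, 6, 9, 1, 7, 11]. Tests: 7 box, 1 leaf. Nearest: P1.

== RESULT ==
7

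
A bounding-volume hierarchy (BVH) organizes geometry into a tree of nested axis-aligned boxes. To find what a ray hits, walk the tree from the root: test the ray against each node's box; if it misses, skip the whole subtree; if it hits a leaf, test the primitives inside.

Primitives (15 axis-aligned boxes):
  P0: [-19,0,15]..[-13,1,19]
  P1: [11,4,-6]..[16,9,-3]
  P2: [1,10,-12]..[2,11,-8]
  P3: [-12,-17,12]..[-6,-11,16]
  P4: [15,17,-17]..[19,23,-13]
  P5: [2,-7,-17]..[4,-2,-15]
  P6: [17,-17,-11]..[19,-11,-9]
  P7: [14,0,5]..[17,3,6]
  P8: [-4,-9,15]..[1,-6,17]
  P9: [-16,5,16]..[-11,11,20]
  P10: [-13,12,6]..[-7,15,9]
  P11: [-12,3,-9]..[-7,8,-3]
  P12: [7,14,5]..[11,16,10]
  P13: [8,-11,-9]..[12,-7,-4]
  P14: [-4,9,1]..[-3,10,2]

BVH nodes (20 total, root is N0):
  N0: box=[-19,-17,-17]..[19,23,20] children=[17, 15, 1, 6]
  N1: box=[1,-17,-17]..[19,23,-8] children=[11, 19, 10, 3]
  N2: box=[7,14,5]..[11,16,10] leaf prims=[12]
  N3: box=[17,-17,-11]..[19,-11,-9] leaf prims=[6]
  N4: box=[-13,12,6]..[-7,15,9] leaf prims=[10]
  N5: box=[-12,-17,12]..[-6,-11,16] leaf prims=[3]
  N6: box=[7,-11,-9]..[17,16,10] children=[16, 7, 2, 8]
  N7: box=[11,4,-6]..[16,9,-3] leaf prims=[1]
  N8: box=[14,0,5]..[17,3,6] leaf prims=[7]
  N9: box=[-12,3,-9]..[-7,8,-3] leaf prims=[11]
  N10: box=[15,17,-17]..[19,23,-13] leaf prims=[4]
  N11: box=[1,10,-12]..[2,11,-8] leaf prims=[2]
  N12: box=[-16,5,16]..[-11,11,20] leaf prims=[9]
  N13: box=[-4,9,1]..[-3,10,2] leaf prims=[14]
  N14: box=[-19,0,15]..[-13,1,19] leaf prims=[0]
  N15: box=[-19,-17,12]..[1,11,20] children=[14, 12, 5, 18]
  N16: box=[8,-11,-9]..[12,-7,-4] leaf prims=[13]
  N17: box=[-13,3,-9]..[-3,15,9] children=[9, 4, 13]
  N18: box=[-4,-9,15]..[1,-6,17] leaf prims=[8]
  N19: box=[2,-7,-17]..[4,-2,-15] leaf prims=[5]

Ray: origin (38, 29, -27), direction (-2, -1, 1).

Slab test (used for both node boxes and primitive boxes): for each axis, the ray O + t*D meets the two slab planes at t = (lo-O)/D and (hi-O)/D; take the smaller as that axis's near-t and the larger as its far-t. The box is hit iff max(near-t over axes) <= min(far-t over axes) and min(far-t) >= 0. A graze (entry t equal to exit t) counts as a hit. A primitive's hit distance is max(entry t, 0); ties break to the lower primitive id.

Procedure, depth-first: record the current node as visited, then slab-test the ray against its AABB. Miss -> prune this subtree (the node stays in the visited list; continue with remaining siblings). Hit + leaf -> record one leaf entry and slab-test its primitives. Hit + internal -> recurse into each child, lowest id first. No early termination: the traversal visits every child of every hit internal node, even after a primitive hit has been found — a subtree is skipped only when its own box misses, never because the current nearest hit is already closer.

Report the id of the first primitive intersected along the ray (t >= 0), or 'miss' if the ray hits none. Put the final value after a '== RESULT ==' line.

Trace the traversal:
N0 x:[19/2,57/2] y:[6,46] z:[10,47] -> hit [10,57/2], descend [1, 6, 15, 17]
  N1 x:[19/2,37/2] y:[6,46] z:[10,19] -> hit [10,37/2], descend [3, 10, 11, 19]
    N3 x:[19/2,21/2] y:[40,46] z:[16,18] -> miss, prune
    N10 x:[19/2,23/2] y:[6,12] z:[10,14] -> hit [10,23/2] leaf, test {P4@t=10}
    N11 x:[18,37/2] y:[18,19] z:[15,19] -> hit [18,37/2] leaf, test {P2@t=18}
    N19 x:[17,18] y:[31,36] z:[10,12] -> miss, prune
  N6 x:[21/2,31/2] y:[13,40] z:[18,37] -> miss, prune
  N15 x:[37/2,57/2] y:[18,46] z:[39,47] -> miss, prune
  N17 x:[41/2,51/2] y:[14,26] z:[18,36] -> hit [41/2,51/2], descend [4, 9, 13]
    N4 x:[45/2,51/2] y:[14,17] z:[33,36] -> miss, prune
    N9 x:[45/2,25] y:[21,26] z:[18,24] -> hit [45/2,24] leaf, test {P11@t=45/2}
    N13 x:[41/2,21] y:[19,20] z:[28,29] -> miss, prune

Visited [0, 1, 3, 10, 11, 19, 6, 15, 17, 4, 9, 13]. Tests: 12 box, 3 leaf. Nearest: P4.

== RESULT ==
4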